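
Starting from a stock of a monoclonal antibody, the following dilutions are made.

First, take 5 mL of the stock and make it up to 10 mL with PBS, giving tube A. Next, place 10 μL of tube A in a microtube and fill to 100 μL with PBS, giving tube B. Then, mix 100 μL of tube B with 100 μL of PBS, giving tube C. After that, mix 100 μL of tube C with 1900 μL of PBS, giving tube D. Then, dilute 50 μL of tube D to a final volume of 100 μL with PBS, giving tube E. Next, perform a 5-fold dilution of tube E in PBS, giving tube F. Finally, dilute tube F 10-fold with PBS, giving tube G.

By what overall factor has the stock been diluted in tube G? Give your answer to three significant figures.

8.00 × 10^4

Step 1: 5 mL brought to 10 mL → factor 10/5 = 2
Step 2: 10 μL brought to 100 μL → factor 100/10 = 10
Step 3: 100 μL + 100 μL = 200 μL total → factor 200/100 = 2
Step 4: 100 μL + 1900 μL = 2000 μL total → factor 2000/100 = 20
Step 5: 50 μL brought to 100 μL → factor 100/50 = 2
Step 6: 5-fold → factor 5
Step 7: 10-fold → factor 10
Overall dilution factor = 2 × 10 × 2 × 20 × 2 × 5 × 10 = 80000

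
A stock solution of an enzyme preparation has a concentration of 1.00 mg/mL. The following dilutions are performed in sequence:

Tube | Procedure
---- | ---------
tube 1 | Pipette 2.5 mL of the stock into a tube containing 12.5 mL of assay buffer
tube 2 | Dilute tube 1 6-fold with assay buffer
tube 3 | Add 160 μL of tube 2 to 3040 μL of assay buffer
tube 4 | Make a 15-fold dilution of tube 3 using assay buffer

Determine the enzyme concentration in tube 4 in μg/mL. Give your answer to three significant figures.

Step 1: 2.5 mL + 12.5 mL = 15 mL total → factor 15/2.5 = 6
Step 2: 6-fold → factor 6
Step 3: 160 μL + 3040 μL = 3200 μL total → factor 3200/160 = 20
Step 4: 15-fold → factor 15
Overall dilution factor = 6 × 6 × 20 × 15 = 10800
Final = 1.00 mg/mL / 10800 = 9.259 × 10^-5 mg/mL = 0.0926 μg/mL

0.0926 μg/mL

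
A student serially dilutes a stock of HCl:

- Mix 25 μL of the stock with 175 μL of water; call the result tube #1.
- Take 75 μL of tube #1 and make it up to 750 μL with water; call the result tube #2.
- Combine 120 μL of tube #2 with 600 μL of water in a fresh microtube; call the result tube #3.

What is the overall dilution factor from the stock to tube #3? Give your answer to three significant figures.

480

Step 1: 25 μL + 175 μL = 200 μL total → factor 200/25 = 8
Step 2: 75 μL brought to 750 μL → factor 750/75 = 10
Step 3: 120 μL + 600 μL = 720 μL total → factor 720/120 = 6
Overall dilution factor = 8 × 10 × 6 = 480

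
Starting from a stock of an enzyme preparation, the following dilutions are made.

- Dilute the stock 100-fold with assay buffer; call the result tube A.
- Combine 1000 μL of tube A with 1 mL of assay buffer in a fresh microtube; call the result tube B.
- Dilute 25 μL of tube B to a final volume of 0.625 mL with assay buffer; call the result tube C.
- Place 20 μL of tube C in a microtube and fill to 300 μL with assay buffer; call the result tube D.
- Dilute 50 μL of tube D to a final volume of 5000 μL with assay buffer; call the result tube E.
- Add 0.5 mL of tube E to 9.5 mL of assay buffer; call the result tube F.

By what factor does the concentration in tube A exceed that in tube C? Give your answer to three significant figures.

50.0

Step 1: 100-fold → factor 100
Step 2: 1000 μL + 1 mL = 2000 μL total → factor 2000/1000 = 2
Step 3: 25 μL brought to 0.625 mL → factor 625/25 = 25
Dilution factor to tube A = 100; to tube C = 5000
[tube A]/[tube C] = (factor to tube C)/(factor to tube A) = 5000/100 = 50.0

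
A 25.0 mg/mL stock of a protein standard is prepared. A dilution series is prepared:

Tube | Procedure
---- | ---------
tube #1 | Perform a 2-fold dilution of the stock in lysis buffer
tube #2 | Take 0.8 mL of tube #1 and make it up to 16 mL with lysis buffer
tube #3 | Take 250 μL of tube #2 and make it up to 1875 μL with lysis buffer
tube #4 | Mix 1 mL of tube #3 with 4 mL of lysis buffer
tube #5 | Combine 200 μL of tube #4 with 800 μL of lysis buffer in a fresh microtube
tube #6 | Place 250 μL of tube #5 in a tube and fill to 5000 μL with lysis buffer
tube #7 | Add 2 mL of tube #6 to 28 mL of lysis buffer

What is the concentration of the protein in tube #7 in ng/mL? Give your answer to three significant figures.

11.1 ng/mL

Step 1: 2-fold → factor 2
Step 2: 0.8 mL brought to 16 mL → factor 16/0.8 = 20
Step 3: 250 μL brought to 1875 μL → factor 1875/250 = 7.5
Step 4: 1 mL + 4 mL = 5 mL total → factor 5/1 = 5
Step 5: 200 μL + 800 μL = 1000 μL total → factor 1000/200 = 5
Step 6: 250 μL brought to 5000 μL → factor 5000/250 = 20
Step 7: 2 mL + 28 mL = 30 mL total → factor 30/2 = 15
Overall dilution factor = 2 × 20 × 7.5 × 5 × 5 × 20 × 15 = 2.25 × 10^6
Final = 25.0 mg/mL / 2.25 × 10^6 = 1.111 × 10^-5 mg/mL = 11.1 ng/mL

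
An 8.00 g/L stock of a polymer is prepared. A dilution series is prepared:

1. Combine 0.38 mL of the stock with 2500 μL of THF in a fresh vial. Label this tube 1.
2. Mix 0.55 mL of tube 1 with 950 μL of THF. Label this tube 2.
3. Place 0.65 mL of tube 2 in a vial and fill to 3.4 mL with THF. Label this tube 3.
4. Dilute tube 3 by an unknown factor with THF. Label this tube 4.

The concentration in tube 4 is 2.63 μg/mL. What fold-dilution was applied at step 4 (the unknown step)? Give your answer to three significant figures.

28.1-fold

Step 1: 0.38 mL + 2500 μL = 2.88 mL total → factor 2.88/0.38 = 7.5789
Step 2: 0.55 mL + 950 μL = 1.5 mL total → factor 1.5/0.55 = 2.7273
Step 3: 0.65 mL brought to 3.4 mL → factor 3.4/0.65 = 5.2308
Step 4: unknown factor x
Product of known-step factors = 108.12
Overall factor = 8.00 g/L / (2.63 μg/mL) = 3041.8
x = 3041.8 / 108.12 = 28.1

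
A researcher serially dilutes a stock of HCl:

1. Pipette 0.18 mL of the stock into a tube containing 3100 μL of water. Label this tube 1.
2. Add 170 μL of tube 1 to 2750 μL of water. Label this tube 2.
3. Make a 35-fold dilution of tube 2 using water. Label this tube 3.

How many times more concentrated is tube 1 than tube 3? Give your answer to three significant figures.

Step 1: 0.18 mL + 3100 μL = 3.28 mL total → factor 3.28/0.18 = 18.222
Step 2: 170 μL + 2750 μL = 2920 μL total → factor 2920/170 = 17.176
Step 3: 35-fold → factor 35
Dilution factor to tube 1 = 18.222; to tube 3 = 10955
[tube 1]/[tube 3] = (factor to tube 3)/(factor to tube 1) = 10955/18.222 = 601

601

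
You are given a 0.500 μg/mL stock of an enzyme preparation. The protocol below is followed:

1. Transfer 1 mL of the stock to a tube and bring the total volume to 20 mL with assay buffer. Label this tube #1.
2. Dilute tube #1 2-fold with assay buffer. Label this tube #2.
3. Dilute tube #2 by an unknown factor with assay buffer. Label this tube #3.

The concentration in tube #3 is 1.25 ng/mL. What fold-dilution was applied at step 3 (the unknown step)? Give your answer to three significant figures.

10.0-fold

Step 1: 1 mL brought to 20 mL → factor 20/1 = 20
Step 2: 2-fold → factor 2
Step 3: unknown factor x
Product of known-step factors = 40
Overall factor = 0.500 μg/mL / (1.25 ng/mL) = 400
x = 400 / 40 = 10.0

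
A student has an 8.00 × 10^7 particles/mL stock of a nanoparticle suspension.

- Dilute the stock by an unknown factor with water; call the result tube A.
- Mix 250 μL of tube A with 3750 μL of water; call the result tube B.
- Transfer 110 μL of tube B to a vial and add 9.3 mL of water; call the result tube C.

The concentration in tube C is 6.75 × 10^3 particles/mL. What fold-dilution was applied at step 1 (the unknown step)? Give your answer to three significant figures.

8.66-fold

Step 1: unknown factor x
Step 2: 250 μL + 3750 μL = 4000 μL total → factor 4000/250 = 16
Step 3: 110 μL + 9.3 mL = 9410 μL total → factor 9410/110 = 85.545
Product of known-step factors = 1368.7
Overall factor = 8.00 × 10^7 particles/mL / (6.75 × 10^3 particles/mL) = 11852
x = 11852 / 1368.7 = 8.66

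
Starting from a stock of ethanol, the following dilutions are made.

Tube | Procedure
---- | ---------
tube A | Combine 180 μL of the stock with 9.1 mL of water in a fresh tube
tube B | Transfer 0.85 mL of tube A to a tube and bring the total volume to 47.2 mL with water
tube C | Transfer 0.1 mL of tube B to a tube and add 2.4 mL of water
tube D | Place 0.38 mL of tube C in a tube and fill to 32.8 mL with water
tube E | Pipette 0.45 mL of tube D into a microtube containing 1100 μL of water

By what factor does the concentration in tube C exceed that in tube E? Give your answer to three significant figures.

297

Step 1: 180 μL + 9.1 mL = 9280 μL total → factor 9280/180 = 51.556
Step 2: 0.85 mL brought to 47.2 mL → factor 47.2/0.85 = 55.529
Step 3: 0.1 mL + 2.4 mL = 2.5 mL total → factor 2.5/0.1 = 25
Step 4: 0.38 mL brought to 32.8 mL → factor 32.8/0.38 = 86.316
Step 5: 0.45 mL + 1100 μL = 1.55 mL total → factor 1.55/0.45 = 3.4444
Dilution factor to tube C = 71571; to tube E = 2.1279 × 10^7
[tube C]/[tube E] = (factor to tube E)/(factor to tube C) = 2.1279 × 10^7/71571 = 297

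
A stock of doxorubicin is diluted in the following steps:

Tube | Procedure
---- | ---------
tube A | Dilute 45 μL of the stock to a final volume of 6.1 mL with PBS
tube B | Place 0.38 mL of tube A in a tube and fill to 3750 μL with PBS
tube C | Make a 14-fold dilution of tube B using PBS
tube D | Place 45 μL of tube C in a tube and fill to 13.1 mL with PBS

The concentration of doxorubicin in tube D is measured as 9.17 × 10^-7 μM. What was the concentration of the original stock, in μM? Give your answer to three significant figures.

Step 1: 45 μL brought to 6.1 mL → factor 6100/45 = 135.56
Step 2: 0.38 mL brought to 3750 μL → factor 3.75/0.38 = 9.8684
Step 3: 14-fold → factor 14
Step 4: 45 μL brought to 13.1 mL → factor 13100/45 = 291.11
Overall dilution factor = 135.56 × 9.8684 × 14 × 291.11 = 5.4519 × 10^6
Stock = 9.17 × 10^-7 μM × 5.4519 × 10^6 = 5.00 μM

5.00 μM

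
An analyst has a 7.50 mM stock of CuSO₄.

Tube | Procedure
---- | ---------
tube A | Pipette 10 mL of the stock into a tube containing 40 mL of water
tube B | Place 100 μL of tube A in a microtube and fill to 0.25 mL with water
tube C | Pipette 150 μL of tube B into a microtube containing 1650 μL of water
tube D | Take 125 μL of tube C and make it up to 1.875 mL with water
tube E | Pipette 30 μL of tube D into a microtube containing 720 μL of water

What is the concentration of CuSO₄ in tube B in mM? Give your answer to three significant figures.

Step 1: 10 mL + 40 mL = 50 mL total → factor 50/10 = 5
Step 2: 100 μL brought to 0.25 mL → factor 250/100 = 2.5
Dilution factor through tube B = 5 × 2.5 = 12.5
[tube B] = 7.50 mM / 12.5 = 0.600 mM

0.600 mM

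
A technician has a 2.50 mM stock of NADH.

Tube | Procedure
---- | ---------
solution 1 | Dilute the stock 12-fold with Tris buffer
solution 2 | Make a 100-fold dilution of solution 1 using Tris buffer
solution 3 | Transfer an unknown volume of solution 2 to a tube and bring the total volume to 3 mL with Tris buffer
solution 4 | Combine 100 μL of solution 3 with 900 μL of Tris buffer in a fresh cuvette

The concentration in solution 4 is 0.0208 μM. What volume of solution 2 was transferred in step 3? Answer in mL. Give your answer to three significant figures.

Step 1: 12-fold → factor 12
Step 2: 100-fold → factor 100
Step 3: v brought to 3 mL → factor = 3 mL/v
Step 4: 100 μL + 900 μL = 1000 μL total → factor 1000/100 = 10
Product of known-step factors = 12000
Overall factor = 2.50 mM / (0.0208 μM) = 1.2019 × 10^5
Step-3 factor = 1.2019 × 10^5 / 12000 = 10.016
v = 3 mL / 10.016 = 0.300 mL

0.300 mL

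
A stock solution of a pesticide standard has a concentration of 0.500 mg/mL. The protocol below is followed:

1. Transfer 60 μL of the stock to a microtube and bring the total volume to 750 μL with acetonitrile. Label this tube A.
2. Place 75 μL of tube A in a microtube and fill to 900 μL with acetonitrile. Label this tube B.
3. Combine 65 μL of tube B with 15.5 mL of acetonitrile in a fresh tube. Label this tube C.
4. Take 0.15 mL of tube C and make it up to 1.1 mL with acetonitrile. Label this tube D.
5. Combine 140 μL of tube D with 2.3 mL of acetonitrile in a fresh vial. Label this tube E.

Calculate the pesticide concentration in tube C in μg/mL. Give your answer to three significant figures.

Step 1: 60 μL brought to 750 μL → factor 750/60 = 12.5
Step 2: 75 μL brought to 900 μL → factor 900/75 = 12
Step 3: 65 μL + 15.5 mL = 15565 μL total → factor 15565/65 = 239.46
Dilution factor through tube C = 12.5 × 12 × 239.46 = 35919
[tube C] = 0.500 mg/mL / 35919 = 1.392 × 10^-5 mg/mL = 0.0139 μg/mL

0.0139 μg/mL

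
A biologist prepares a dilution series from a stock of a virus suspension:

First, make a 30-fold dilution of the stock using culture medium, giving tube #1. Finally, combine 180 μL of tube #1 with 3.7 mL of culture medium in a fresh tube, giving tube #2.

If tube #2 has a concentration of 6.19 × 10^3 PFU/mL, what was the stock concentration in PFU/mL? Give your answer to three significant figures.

Step 1: 30-fold → factor 30
Step 2: 180 μL + 3.7 mL = 3880 μL total → factor 3880/180 = 21.556
Overall dilution factor = 30 × 21.556 = 646.67
Stock = 6.19 × 10^3 PFU/mL × 646.67 = 4.00 × 10^6 PFU/mL

4.00 × 10^6 PFU/mL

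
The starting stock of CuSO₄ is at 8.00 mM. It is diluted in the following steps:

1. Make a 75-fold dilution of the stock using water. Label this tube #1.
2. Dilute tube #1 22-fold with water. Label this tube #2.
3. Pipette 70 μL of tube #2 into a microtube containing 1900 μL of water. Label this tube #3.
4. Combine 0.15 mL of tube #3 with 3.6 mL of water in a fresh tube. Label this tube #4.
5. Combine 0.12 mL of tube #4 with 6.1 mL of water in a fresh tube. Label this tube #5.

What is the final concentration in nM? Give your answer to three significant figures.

Step 1: 75-fold → factor 75
Step 2: 22-fold → factor 22
Step 3: 70 μL + 1900 μL = 1970 μL total → factor 1970/70 = 28.143
Step 4: 0.15 mL + 3.6 mL = 3.75 mL total → factor 3.75/0.15 = 25
Step 5: 0.12 mL + 6.1 mL = 6.22 mL total → factor 6.22/0.12 = 51.833
Overall dilution factor = 75 × 22 × 28.143 × 25 × 51.833 = 6.0173 × 10^7
Final = 8.00 mM / 6.0173 × 10^7 = 1.330 × 10^-7 mM = 0.133 nM

0.133 nM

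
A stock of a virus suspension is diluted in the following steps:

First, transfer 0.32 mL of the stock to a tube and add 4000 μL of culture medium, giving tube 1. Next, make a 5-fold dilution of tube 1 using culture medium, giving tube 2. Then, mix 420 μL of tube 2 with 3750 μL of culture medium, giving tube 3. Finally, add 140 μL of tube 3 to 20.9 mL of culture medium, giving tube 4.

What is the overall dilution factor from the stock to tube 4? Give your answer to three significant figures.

Step 1: 0.32 mL + 4000 μL = 4.32 mL total → factor 4.32/0.32 = 13.5
Step 2: 5-fold → factor 5
Step 3: 420 μL + 3750 μL = 4170 μL total → factor 4170/420 = 9.9286
Step 4: 140 μL + 20.9 mL = 21040 μL total → factor 21040/140 = 150.29
Overall dilution factor = 13.5 × 5 × 9.9286 × 150.29 = 1.0072 × 10^5

1.01 × 10^5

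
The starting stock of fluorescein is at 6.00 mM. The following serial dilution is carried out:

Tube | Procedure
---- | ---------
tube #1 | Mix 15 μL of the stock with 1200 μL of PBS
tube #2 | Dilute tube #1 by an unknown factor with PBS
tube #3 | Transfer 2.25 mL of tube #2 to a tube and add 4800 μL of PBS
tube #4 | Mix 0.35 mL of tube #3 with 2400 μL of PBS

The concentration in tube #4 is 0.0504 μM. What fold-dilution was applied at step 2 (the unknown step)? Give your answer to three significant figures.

59.7-fold

Step 1: 15 μL + 1200 μL = 1215 μL total → factor 1215/15 = 81
Step 2: unknown factor x
Step 3: 2.25 mL + 4800 μL = 7.05 mL total → factor 7.05/2.25 = 3.1333
Step 4: 0.35 mL + 2400 μL = 2.75 mL total → factor 2.75/0.35 = 7.8571
Product of known-step factors = 1994.1
Overall factor = 6.00 mM / (0.0504 μM) = 1.1905 × 10^5
x = 1.1905 × 10^5 / 1994.1 = 59.7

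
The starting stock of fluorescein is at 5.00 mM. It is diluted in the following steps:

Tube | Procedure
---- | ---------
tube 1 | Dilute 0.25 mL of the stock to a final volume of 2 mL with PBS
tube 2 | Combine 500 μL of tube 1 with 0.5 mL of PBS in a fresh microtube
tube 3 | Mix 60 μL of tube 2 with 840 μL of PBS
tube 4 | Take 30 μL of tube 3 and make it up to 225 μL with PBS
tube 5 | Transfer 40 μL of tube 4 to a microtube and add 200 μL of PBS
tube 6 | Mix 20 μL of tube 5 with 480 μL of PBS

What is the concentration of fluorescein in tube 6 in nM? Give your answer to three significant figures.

Step 1: 0.25 mL brought to 2 mL → factor 2/0.25 = 8
Step 2: 500 μL + 0.5 mL = 1000 μL total → factor 1000/500 = 2
Step 3: 60 μL + 840 μL = 900 μL total → factor 900/60 = 15
Step 4: 30 μL brought to 225 μL → factor 225/30 = 7.5
Step 5: 40 μL + 200 μL = 240 μL total → factor 240/40 = 6
Step 6: 20 μL + 480 μL = 500 μL total → factor 500/20 = 25
Overall dilution factor = 8 × 2 × 15 × 7.5 × 6 × 25 = 2.7 × 10^5
Final = 5.00 mM / 2.7 × 10^5 = 1.852 × 10^-5 mM = 18.5 nM

18.5 nM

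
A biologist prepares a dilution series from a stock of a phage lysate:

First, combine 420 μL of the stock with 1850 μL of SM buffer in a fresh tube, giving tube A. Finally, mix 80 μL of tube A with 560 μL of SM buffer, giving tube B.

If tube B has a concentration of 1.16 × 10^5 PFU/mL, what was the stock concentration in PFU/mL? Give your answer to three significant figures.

5.02 × 10^6 PFU/mL

Step 1: 420 μL + 1850 μL = 2270 μL total → factor 2270/420 = 5.4048
Step 2: 80 μL + 560 μL = 640 μL total → factor 640/80 = 8
Overall dilution factor = 5.4048 × 8 = 43.238
Stock = 1.16 × 10^5 PFU/mL × 43.238 = 5.02 × 10^6 PFU/mL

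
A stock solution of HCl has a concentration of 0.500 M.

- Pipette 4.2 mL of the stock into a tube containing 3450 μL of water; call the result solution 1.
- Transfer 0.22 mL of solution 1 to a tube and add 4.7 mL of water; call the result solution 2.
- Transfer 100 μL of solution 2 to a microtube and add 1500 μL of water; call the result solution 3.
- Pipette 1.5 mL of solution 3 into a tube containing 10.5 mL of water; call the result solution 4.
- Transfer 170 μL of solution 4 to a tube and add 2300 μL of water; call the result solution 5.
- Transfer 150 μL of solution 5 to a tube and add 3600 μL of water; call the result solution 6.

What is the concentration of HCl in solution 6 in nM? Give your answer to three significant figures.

264 nM

Step 1: 4.2 mL + 3450 μL = 7.65 mL total → factor 7.65/4.2 = 1.8214
Step 2: 0.22 mL + 4.7 mL = 4.92 mL total → factor 4.92/0.22 = 22.364
Step 3: 100 μL + 1500 μL = 1600 μL total → factor 1600/100 = 16
Step 4: 1.5 mL + 10.5 mL = 12 mL total → factor 12/1.5 = 8
Step 5: 170 μL + 2300 μL = 2470 μL total → factor 2470/170 = 14.529
Step 6: 150 μL + 3600 μL = 3750 μL total → factor 3750/150 = 25
Overall dilution factor = 1.8214 × 22.364 × 16 × 8 × 14.529 × 25 = 1.8939 × 10^6
Final = 0.500 M / 1.8939 × 10^6 = 2.640 × 10^-7 M = 264 nM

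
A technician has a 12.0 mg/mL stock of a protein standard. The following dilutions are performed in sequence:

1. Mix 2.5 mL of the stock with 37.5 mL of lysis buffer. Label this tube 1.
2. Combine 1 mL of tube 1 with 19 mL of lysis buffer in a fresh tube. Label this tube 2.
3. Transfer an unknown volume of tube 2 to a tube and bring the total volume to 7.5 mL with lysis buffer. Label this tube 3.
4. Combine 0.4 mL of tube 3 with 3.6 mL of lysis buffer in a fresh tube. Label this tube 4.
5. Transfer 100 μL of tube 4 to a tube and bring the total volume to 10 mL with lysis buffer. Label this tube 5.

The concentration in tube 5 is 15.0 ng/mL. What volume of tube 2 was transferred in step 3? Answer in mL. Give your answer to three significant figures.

Step 1: 2.5 mL + 37.5 mL = 40 mL total → factor 40/2.5 = 16
Step 2: 1 mL + 19 mL = 20 mL total → factor 20/1 = 20
Step 3: v brought to 7.5 mL → factor = 7.5 mL/v
Step 4: 0.4 mL + 3.6 mL = 4 mL total → factor 4/0.4 = 10
Step 5: 100 μL brought to 10 mL → factor 10000/100 = 100
Product of known-step factors = 3.2 × 10^5
Overall factor = 12.0 mg/mL / (15.0 ng/mL) = 8 × 10^5
Step-3 factor = 8 × 10^5 / 3.2 × 10^5 = 2.5
v = 7.5 mL / 2.5 = 3.00 mL

3.00 mL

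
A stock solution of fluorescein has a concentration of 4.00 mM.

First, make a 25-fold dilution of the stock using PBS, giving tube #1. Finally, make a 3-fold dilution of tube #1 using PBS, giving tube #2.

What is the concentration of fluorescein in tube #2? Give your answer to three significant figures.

0.0533 mM

Step 1: 25-fold → factor 25
Step 2: 3-fold → factor 3
Overall dilution factor = 25 × 3 = 75
Final = 4.00 mM / 75 = 0.0533 mM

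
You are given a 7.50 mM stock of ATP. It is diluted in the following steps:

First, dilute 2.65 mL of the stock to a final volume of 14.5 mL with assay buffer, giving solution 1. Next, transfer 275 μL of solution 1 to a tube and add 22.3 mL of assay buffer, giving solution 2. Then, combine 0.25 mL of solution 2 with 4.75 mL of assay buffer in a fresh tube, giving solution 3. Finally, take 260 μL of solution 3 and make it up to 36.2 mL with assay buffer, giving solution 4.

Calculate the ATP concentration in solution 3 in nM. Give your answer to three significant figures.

835 nM

Step 1: 2.65 mL brought to 14.5 mL → factor 14.5/2.65 = 5.4717
Step 2: 275 μL + 22.3 mL = 22575 μL total → factor 22575/275 = 82.091
Step 3: 0.25 mL + 4.75 mL = 5 mL total → factor 5/0.25 = 20
Dilution factor through solution 3 = 5.4717 × 82.091 × 20 = 8983.5
[solution 3] = 7.50 mM / 8983.5 = 0.0008349 mM = 835 nM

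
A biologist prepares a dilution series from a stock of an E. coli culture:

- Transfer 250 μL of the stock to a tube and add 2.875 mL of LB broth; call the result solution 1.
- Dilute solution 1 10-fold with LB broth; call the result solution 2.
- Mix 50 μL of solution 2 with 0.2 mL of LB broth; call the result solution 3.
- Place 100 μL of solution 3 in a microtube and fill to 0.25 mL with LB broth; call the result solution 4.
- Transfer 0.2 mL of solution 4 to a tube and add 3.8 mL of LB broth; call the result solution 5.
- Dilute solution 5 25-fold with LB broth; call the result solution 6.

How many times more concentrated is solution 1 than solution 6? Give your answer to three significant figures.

Step 1: 250 μL + 2.875 mL = 3125 μL total → factor 3125/250 = 12.5
Step 2: 10-fold → factor 10
Step 3: 50 μL + 0.2 mL = 250 μL total → factor 250/50 = 5
Step 4: 100 μL brought to 0.25 mL → factor 250/100 = 2.5
Step 5: 0.2 mL + 3.8 mL = 4 mL total → factor 4/0.2 = 20
Step 6: 25-fold → factor 25
Dilution factor to solution 1 = 12.5; to solution 6 = 7.8125 × 10^5
[solution 1]/[solution 6] = (factor to solution 6)/(factor to solution 1) = 7.8125 × 10^5/12.5 = 6.25 × 10^4

6.25 × 10^4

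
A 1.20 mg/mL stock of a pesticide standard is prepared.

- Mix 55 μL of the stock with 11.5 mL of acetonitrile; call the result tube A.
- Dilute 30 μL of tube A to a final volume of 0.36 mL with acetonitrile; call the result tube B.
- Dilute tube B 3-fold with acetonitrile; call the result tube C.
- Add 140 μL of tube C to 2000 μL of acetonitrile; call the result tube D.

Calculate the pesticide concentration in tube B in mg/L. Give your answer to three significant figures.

0.476 mg/L

Step 1: 55 μL + 11.5 mL = 11555 μL total → factor 11555/55 = 210.09
Step 2: 30 μL brought to 0.36 mL → factor 360/30 = 12
Dilution factor through tube B = 210.09 × 12 = 2521.1
[tube B] = 1.20 mg/mL / 2521.1 = 0.0004760 mg/mL = 0.476 mg/L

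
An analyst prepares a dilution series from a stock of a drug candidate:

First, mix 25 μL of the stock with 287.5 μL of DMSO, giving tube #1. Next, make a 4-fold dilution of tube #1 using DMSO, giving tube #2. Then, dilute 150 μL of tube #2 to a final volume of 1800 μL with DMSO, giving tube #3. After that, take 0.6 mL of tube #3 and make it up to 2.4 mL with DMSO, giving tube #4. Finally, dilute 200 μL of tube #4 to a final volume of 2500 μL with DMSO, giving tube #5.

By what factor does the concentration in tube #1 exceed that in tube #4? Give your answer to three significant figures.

192

Step 1: 25 μL + 287.5 μL = 312.5 μL total → factor 312.5/25 = 12.5
Step 2: 4-fold → factor 4
Step 3: 150 μL brought to 1800 μL → factor 1800/150 = 12
Step 4: 0.6 mL brought to 2.4 mL → factor 2.4/0.6 = 4
Dilution factor to tube #1 = 12.5; to tube #4 = 2400
[tube #1]/[tube #4] = (factor to tube #4)/(factor to tube #1) = 2400/12.5 = 192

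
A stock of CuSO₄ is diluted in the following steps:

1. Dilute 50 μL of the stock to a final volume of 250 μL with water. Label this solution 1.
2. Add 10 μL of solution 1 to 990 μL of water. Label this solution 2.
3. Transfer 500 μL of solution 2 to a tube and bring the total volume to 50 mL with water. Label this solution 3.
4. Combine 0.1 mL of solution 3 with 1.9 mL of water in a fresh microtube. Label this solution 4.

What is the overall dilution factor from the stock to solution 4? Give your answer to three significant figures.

Step 1: 50 μL brought to 250 μL → factor 250/50 = 5
Step 2: 10 μL + 990 μL = 1000 μL total → factor 1000/10 = 100
Step 3: 500 μL brought to 50 mL → factor 50000/500 = 100
Step 4: 0.1 mL + 1.9 mL = 2 mL total → factor 2/0.1 = 20
Overall dilution factor = 5 × 100 × 100 × 20 = 1 × 10^6

1.00 × 10^6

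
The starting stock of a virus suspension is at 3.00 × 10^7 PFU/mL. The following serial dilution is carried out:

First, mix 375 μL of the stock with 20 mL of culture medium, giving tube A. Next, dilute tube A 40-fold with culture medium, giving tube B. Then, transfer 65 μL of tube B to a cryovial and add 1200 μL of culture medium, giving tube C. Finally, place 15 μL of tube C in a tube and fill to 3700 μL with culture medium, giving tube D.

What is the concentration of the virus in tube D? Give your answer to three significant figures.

2.88 PFU/mL

Step 1: 375 μL + 20 mL = 20375 μL total → factor 20375/375 = 54.333
Step 2: 40-fold → factor 40
Step 3: 65 μL + 1200 μL = 1265 μL total → factor 1265/65 = 19.462
Step 4: 15 μL brought to 3700 μL → factor 3700/15 = 246.67
Overall dilution factor = 54.333 × 40 × 19.462 × 246.67 = 1.0433 × 10^7
Final = 3.00 × 10^7 PFU/mL / 1.0433 × 10^7 = 2.88 PFU/mL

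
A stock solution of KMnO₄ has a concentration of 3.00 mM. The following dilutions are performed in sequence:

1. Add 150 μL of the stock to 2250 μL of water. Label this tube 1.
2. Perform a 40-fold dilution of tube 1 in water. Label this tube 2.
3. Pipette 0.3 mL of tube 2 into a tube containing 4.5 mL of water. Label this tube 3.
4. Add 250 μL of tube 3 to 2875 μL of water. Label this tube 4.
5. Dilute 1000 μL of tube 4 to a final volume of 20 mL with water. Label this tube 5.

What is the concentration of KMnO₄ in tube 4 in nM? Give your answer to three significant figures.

23.4 nM

Step 1: 150 μL + 2250 μL = 2400 μL total → factor 2400/150 = 16
Step 2: 40-fold → factor 40
Step 3: 0.3 mL + 4.5 mL = 4.8 mL total → factor 4.8/0.3 = 16
Step 4: 250 μL + 2875 μL = 3125 μL total → factor 3125/250 = 12.5
Dilution factor through tube 4 = 16 × 40 × 16 × 12.5 = 1.28 × 10^5
[tube 4] = 3.00 mM / 1.28 × 10^5 = 2.344 × 10^-5 mM = 23.4 nM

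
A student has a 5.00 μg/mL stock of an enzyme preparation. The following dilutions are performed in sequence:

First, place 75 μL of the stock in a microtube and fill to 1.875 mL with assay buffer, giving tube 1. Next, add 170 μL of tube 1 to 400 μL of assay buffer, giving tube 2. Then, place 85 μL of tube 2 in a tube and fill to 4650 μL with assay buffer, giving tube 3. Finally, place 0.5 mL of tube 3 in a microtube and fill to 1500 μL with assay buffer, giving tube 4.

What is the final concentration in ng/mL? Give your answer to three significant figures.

Step 1: 75 μL brought to 1.875 mL → factor 1875/75 = 25
Step 2: 170 μL + 400 μL = 570 μL total → factor 570/170 = 3.3529
Step 3: 85 μL brought to 4650 μL → factor 4650/85 = 54.706
Step 4: 0.5 mL brought to 1500 μL → factor 1.5/0.5 = 3
Overall dilution factor = 25 × 3.3529 × 54.706 × 3 = 13757
Final = 5.00 μg/mL / 13757 = 0.0003635 μg/mL = 0.363 ng/mL

0.363 ng/mL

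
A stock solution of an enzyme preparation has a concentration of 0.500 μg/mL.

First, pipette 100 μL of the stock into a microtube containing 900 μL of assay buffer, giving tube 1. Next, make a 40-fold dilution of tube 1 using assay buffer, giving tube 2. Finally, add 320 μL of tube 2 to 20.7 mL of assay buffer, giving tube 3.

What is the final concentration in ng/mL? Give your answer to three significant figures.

Step 1: 100 μL + 900 μL = 1000 μL total → factor 1000/100 = 10
Step 2: 40-fold → factor 40
Step 3: 320 μL + 20.7 mL = 21020 μL total → factor 21020/320 = 65.688
Overall dilution factor = 10 × 40 × 65.688 = 26275
Final = 0.500 μg/mL / 26275 = 1.903 × 10^-5 μg/mL = 0.0190 ng/mL

0.0190 ng/mL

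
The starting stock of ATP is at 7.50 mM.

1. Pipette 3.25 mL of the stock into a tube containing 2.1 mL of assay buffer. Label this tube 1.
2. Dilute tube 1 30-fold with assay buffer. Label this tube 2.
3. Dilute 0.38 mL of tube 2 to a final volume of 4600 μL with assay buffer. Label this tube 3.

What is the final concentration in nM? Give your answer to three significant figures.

Step 1: 3.25 mL + 2.1 mL = 5.35 mL total → factor 5.35/3.25 = 1.6462
Step 2: 30-fold → factor 30
Step 3: 0.38 mL brought to 4600 μL → factor 4.6/0.38 = 12.105
Overall dilution factor = 1.6462 × 30 × 12.105 = 597.81
Final = 7.50 mM / 597.81 = 0.01255 mM = 1.25 × 10^4 nM

1.25 × 10^4 nM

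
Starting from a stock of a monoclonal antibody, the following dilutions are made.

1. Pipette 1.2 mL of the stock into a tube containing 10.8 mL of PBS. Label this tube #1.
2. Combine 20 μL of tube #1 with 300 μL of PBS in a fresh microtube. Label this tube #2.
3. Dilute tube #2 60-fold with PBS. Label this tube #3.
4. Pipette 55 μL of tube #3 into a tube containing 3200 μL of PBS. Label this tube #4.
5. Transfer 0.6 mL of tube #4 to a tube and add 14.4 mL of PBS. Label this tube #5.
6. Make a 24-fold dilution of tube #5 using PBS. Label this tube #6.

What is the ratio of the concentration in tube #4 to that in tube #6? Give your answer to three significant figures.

600

Step 1: 1.2 mL + 10.8 mL = 12 mL total → factor 12/1.2 = 10
Step 2: 20 μL + 300 μL = 320 μL total → factor 320/20 = 16
Step 3: 60-fold → factor 60
Step 4: 55 μL + 3200 μL = 3255 μL total → factor 3255/55 = 59.182
Step 5: 0.6 mL + 14.4 mL = 15 mL total → factor 15/0.6 = 25
Step 6: 24-fold → factor 24
Dilution factor to tube #4 = 5.6815 × 10^5; to tube #6 = 3.4089 × 10^8
[tube #4]/[tube #6] = (factor to tube #6)/(factor to tube #4) = 3.4089 × 10^8/5.6815 × 10^5 = 600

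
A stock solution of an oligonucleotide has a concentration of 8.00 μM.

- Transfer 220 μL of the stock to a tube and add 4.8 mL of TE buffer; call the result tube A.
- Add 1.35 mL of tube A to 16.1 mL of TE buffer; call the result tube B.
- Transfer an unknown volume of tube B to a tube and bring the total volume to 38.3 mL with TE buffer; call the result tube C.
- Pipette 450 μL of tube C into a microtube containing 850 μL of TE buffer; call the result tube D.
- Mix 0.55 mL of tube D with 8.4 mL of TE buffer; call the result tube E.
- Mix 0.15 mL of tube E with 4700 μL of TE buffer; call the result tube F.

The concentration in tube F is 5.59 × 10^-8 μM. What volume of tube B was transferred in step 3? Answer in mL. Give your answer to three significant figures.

0.120 mL

Step 1: 220 μL + 4.8 mL = 5020 μL total → factor 5020/220 = 22.818
Step 2: 1.35 mL + 16.1 mL = 17.45 mL total → factor 17.45/1.35 = 12.926
Step 3: v brought to 38.3 mL → factor = 38.3 mL/v
Step 4: 450 μL + 850 μL = 1300 μL total → factor 1300/450 = 2.8889
Step 5: 0.55 mL + 8.4 mL = 8.95 mL total → factor 8.95/0.55 = 16.273
Step 6: 0.15 mL + 4700 μL = 4.85 mL total → factor 4.85/0.15 = 32.333
Product of known-step factors = 4.4832 × 10^5
Overall factor = 8.00 μM / (5.59 × 10^-8 μM) = 1.4311 × 10^8
Step-3 factor = 1.4311 × 10^8 / 4.4832 × 10^5 = 319.22
v = 38.3 mL / 319.22 = 0.120 mL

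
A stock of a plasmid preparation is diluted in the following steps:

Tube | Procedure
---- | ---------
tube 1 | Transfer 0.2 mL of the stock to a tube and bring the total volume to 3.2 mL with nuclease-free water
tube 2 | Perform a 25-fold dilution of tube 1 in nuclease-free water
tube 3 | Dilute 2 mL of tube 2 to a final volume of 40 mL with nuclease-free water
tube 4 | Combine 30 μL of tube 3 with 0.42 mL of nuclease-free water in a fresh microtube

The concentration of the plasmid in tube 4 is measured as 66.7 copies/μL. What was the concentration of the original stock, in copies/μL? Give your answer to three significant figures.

Step 1: 0.2 mL brought to 3.2 mL → factor 3.2/0.2 = 16
Step 2: 25-fold → factor 25
Step 3: 2 mL brought to 40 mL → factor 40/2 = 20
Step 4: 30 μL + 0.42 mL = 450 μL total → factor 450/30 = 15
Overall dilution factor = 16 × 25 × 20 × 15 = 1.2 × 10^5
Stock = 66.7 copies/μL × 1.2 × 10^5 = 8.00 × 10^6 copies/μL

8.00 × 10^6 copies/μL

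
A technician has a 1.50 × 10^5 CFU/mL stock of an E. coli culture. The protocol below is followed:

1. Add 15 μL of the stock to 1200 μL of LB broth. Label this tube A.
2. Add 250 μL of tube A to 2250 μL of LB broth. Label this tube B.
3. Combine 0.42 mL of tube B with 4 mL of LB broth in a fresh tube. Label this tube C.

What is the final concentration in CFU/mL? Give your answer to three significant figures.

17.6 CFU/mL

Step 1: 15 μL + 1200 μL = 1215 μL total → factor 1215/15 = 81
Step 2: 250 μL + 2250 μL = 2500 μL total → factor 2500/250 = 10
Step 3: 0.42 mL + 4 mL = 4.42 mL total → factor 4.42/0.42 = 10.524
Overall dilution factor = 81 × 10 × 10.524 = 8524.3
Final = 1.50 × 10^5 CFU/mL / 8524.3 = 17.6 CFU/mL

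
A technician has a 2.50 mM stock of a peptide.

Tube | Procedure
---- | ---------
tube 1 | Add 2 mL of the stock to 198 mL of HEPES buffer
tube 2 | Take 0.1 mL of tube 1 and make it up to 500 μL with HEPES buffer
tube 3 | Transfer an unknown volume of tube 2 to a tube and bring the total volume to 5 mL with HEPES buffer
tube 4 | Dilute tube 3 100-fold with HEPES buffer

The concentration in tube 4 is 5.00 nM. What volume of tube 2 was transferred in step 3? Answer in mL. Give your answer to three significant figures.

Step 1: 2 mL + 198 mL = 200 mL total → factor 200/2 = 100
Step 2: 0.1 mL brought to 500 μL → factor 0.5/0.1 = 5
Step 3: v brought to 5 mL → factor = 5 mL/v
Step 4: 100-fold → factor 100
Product of known-step factors = 50000
Overall factor = 2.50 mM / (5.00 nM) = 5 × 10^5
Step-3 factor = 5 × 10^5 / 50000 = 10
v = 5 mL / 10 = 0.500 mL

0.500 mL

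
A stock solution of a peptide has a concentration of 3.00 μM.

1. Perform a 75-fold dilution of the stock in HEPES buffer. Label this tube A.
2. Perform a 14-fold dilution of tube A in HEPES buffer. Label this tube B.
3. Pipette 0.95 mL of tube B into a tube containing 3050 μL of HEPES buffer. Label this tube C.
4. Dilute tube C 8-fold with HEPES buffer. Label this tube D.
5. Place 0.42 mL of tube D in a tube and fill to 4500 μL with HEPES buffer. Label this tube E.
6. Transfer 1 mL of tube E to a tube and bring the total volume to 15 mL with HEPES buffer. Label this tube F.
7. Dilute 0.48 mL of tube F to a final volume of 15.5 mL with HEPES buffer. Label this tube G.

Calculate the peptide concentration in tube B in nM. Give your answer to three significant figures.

Step 1: 75-fold → factor 75
Step 2: 14-fold → factor 14
Dilution factor through tube B = 75 × 14 = 1050
[tube B] = 3.00 μM / 1050 = 0.002857 μM = 2.86 nM

2.86 nM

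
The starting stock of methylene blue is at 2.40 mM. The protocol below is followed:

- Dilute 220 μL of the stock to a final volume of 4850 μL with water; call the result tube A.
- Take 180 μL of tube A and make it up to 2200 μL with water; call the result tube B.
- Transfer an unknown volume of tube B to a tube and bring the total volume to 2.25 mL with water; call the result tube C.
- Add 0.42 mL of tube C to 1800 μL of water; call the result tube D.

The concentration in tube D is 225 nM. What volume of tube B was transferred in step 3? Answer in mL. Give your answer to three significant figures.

0.300 mL

Step 1: 220 μL brought to 4850 μL → factor 4850/220 = 22.045
Step 2: 180 μL brought to 2200 μL → factor 2200/180 = 12.222
Step 3: v brought to 2.25 mL → factor = 2.25 mL/v
Step 4: 0.42 mL + 1800 μL = 2.22 mL total → factor 2.22/0.42 = 5.2857
Product of known-step factors = 1424.2
Overall factor = 2.40 mM / (225 nM) = 10667
Step-3 factor = 10667 / 1424.2 = 7.4896
v = 2.25 mL / 7.4896 = 0.300 mL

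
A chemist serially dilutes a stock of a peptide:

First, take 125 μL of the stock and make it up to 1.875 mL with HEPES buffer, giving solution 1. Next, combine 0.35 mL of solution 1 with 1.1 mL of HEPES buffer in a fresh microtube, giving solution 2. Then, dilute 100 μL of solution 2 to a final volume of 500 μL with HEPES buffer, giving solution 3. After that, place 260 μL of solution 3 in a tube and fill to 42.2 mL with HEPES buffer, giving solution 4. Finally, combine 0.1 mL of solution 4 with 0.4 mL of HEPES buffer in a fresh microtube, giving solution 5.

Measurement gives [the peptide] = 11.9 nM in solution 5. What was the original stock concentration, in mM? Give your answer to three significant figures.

Step 1: 125 μL brought to 1.875 mL → factor 1875/125 = 15
Step 2: 0.35 mL + 1.1 mL = 1.45 mL total → factor 1.45/0.35 = 4.1429
Step 3: 100 μL brought to 500 μL → factor 500/100 = 5
Step 4: 260 μL brought to 42.2 mL → factor 42200/260 = 162.31
Step 5: 0.1 mL + 0.4 mL = 0.5 mL total → factor 0.5/0.1 = 5
Overall dilution factor = 15 × 4.1429 × 5 × 162.31 × 5 = 2.5216 × 10^5
Stock = 11.9 nM × 2.5216 × 10^5 = 3.001 × 10^6 nM = 3.00 mM

3.00 mM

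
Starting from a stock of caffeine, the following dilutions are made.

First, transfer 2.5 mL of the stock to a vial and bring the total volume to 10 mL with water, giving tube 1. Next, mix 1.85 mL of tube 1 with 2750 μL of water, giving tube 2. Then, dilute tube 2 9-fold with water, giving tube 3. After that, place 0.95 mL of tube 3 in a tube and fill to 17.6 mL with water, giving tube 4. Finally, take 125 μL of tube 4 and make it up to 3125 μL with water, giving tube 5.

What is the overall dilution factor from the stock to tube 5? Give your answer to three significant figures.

Step 1: 2.5 mL brought to 10 mL → factor 10/2.5 = 4
Step 2: 1.85 mL + 2750 μL = 4.6 mL total → factor 4.6/1.85 = 2.4865
Step 3: 9-fold → factor 9
Step 4: 0.95 mL brought to 17.6 mL → factor 17.6/0.95 = 18.526
Step 5: 125 μL brought to 3125 μL → factor 3125/125 = 25
Overall dilution factor = 4 × 2.4865 × 9 × 18.526 × 25 = 41459

4.15 × 10^4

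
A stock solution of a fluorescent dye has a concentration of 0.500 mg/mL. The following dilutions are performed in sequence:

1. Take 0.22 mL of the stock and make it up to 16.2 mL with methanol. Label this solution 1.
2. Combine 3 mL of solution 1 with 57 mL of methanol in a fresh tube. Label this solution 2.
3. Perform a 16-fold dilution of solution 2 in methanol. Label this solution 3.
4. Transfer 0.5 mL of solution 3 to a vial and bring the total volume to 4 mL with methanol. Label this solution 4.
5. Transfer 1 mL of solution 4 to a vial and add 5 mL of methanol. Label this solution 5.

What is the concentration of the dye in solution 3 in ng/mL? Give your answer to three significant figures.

Step 1: 0.22 mL brought to 16.2 mL → factor 16.2/0.22 = 73.636
Step 2: 3 mL + 57 mL = 60 mL total → factor 60/3 = 20
Step 3: 16-fold → factor 16
Dilution factor through solution 3 = 73.636 × 20 × 16 = 23564
[solution 3] = 0.500 mg/mL / 23564 = 2.122 × 10^-5 mg/mL = 21.2 ng/mL

21.2 ng/mL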